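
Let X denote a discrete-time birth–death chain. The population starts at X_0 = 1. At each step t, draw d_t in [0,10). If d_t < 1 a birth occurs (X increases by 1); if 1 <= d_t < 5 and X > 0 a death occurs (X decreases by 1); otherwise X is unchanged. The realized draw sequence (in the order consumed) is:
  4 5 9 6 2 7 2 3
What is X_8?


0

t=0: X=1, d=4 → death, X_1=0
t=1: X=0, d=5 → hold, X_2=0
t=2: X=0, d=9 → hold, X_3=0
t=3: X=0, d=6 → hold, X_4=0
t=4: X=0, d=2 → hold, X_5=0
t=5: X=0, d=7 → hold, X_6=0
t=6: X=0, d=2 → hold, X_7=0
t=7: X=0, d=3 → hold, X_8=0


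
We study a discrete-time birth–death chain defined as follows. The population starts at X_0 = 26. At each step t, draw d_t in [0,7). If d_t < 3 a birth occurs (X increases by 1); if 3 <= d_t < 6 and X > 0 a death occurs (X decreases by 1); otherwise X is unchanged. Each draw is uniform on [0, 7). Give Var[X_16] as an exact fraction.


X can drop by at most 1 per step and X_0 = 26 > T = 16, so X_t >= 26 − t >= 10 > 0 for every t <= 16: the floor at 0 (the 'and X > 0' condition) never binds. Hence X_16 = X_0 + Σ_{t<16} Y_t with i.i.d. increments Y_t = y(d_t) ∈ {+1, −1, 0}.
Outcome values over d=0..6: [1, 1, 1, -1, -1, -1, 0]
Σy = 0, Σy² = 6, M = 7
μ = 0/7 = 0,  σ² = 6/7 − (0)² = 6/7
Independent increments: Var[X_16] = 16·σ² = 16·(6/7) = 96/7

96/7


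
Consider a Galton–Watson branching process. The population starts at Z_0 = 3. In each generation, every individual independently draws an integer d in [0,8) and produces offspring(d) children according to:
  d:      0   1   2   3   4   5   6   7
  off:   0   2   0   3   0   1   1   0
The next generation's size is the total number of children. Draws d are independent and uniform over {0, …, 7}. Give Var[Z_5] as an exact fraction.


8162662893/1073741824

Outcome values over d=0..7: [0, 2, 0, 3, 0, 1, 1, 0]
Σy = 7, Σy² = 15, M = 8
μ = 7/8 = 7/8,  σ² = 15/8 − (7/8)² = 71/64
V_0 = 0, E_0 = 3
V_1 = 71/64·E_0 + (7/8)²·V_0 = 213/64;  E_1 = 21/8
V_2 = 71/64·E_1 + (7/8)²·V_1 = 22365/4096;  E_2 = 147/64
V_3 = 71/64·E_2 + (7/8)²·V_2 = 1763853/262144;  E_3 = 1029/512
V_4 = 71/64·E_3 + (7/8)²·V_3 = 123835005/16777216;  E_4 = 7203/4096
V_5 = 71/64·E_4 + (7/8)²·V_4 = 8162662893/1073741824;  E_5 = 50421/32768


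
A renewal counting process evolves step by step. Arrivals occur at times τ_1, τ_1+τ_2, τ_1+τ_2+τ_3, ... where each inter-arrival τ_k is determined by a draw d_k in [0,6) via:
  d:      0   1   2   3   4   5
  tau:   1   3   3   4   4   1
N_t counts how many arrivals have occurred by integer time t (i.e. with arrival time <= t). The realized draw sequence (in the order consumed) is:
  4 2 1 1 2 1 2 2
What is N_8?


2

draw d_1=4: τ_1=4, arrival time A_1=4
draw d_2=2: τ_2=3, arrival time A_2=7
draw d_3=1: τ_3=3, arrival time A_3=10
draw d_4=1: τ_4=3, arrival time A_4=13
draw d_5=2: τ_5=3, arrival time A_5=16
draw d_6=1: τ_6=3, arrival time A_6=19
draw d_7=2: τ_7=3, arrival time A_7=22
draw d_8=2: τ_8=3, arrival time A_8=25
N_t over t=0..8: 0:0 1:0 2:0 3:0 4:1 5:1 6:1 7:2 8:2


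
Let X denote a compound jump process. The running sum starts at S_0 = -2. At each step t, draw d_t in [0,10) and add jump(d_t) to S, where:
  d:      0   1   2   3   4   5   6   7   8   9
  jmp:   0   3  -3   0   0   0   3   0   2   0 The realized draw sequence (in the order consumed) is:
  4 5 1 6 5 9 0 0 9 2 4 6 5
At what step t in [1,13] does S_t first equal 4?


t=0: S=-2, d=4, jump=0, S_1=-2
t=1: S=-2, d=5, jump=0, S_2=-2
t=2: S=-2, d=1, jump=3, S_3=1
t=3: S=1, d=6, jump=3, S_4=4
t=4: S=4, d=5, jump=0, S_5=4
t=5: S=4, d=9, jump=0, S_6=4
t=6: S=4, d=0, jump=0, S_7=4
t=7: S=4, d=0, jump=0, S_8=4
t=8: S=4, d=9, jump=0, S_9=4
t=9: S=4, d=2, jump=-3, S_10=1
t=10: S=1, d=4, jump=0, S_11=1
t=11: S=1, d=6, jump=3, S_12=4
t=12: S=4, d=5, jump=0, S_13=4

4


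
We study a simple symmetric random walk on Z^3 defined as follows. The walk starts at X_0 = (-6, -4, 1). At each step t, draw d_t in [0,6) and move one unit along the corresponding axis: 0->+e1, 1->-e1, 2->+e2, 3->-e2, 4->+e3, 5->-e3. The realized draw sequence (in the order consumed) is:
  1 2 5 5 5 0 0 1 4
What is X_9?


t=0: X=(-6, -4, 1), d=1 → -e1, X_1=(-7, -4, 1)
t=1: X=(-7, -4, 1), d=2 → +e2, X_2=(-7, -3, 1)
t=2: X=(-7, -3, 1), d=5 → -e3, X_3=(-7, -3, 0)
t=3: X=(-7, -3, 0), d=5 → -e3, X_4=(-7, -3, -1)
t=4: X=(-7, -3, -1), d=5 → -e3, X_5=(-7, -3, -2)
t=5: X=(-7, -3, -2), d=0 → +e1, X_6=(-6, -3, -2)
t=6: X=(-6, -3, -2), d=0 → +e1, X_7=(-5, -3, -2)
t=7: X=(-5, -3, -2), d=1 → -e1, X_8=(-6, -3, -2)
t=8: X=(-6, -3, -2), d=4 → +e3, X_9=(-6, -3, -1)

(-6, -3, -1)


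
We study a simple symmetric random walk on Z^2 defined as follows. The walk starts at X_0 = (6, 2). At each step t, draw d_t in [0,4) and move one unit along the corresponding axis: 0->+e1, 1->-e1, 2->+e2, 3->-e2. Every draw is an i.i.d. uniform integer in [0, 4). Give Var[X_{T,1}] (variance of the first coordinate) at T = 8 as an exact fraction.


Outcome values over d=0..3: [1, -1, 0, 0]
Σy = 0, Σy² = 2, M = 4
μ = 0/4 = 0,  σ² = 2/4 − (0)² = 1/2
Independent increments: Var[X_8] = 8·σ² = 8·(1/2) = 4

4


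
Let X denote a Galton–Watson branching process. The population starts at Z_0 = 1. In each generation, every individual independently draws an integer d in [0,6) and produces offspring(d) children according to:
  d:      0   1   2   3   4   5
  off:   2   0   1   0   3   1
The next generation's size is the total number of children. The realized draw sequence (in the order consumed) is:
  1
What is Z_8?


0

gen 0: Z_0=1, draws=[1], offspring=[0], Z_1=0
gen 1: Z_1=0, draws=[], offspring=[], Z_2=0
gen 2: Z_2=0, draws=[], offspring=[], Z_3=0
gen 3: Z_3=0, draws=[], offspring=[], Z_4=0
gen 4: Z_4=0, draws=[], offspring=[], Z_5=0
gen 5: Z_5=0, draws=[], offspring=[], Z_6=0
gen 6: Z_6=0, draws=[], offspring=[], Z_7=0
gen 7: Z_7=0, draws=[], offspring=[], Z_8=0


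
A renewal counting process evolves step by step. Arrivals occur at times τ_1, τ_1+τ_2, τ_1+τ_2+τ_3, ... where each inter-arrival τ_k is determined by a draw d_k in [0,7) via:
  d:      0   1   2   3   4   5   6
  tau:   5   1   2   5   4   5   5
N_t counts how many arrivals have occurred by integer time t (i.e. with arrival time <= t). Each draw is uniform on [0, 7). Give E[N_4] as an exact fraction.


Inter-arrival values over d=0..6: [5, 1, 2, 5, 4, 5, 5]
Each d has probability 1/7, so the pmf of τ is: f(1) = 1/7, f(2) = 1/7, f(4) = 1/7, f(5) = 4/7
Renewal equation for m(n) = E[N_n]: condition on τ_1 = k (if k <= n, one arrival plus a fresh copy on the remaining n−k steps): m(n) = F(n) + Σ_{k<=n} f(k)·m(n−k), where F(n) = P(τ <= n) and m(0) = 0
m(1) = F(1) = 1/7
m(2) = F(2) + f(1)·m(1) = 2/7 + 1/7·1/7 = 15/49
m(3) = F(3) + f(1)·m(2) + f(2)·m(1) = 2/7 + 1/7·15/49 + 1/7·1/7 = 120/343
m(4) = F(4) + f(1)·m(3) + f(2)·m(2) = 3/7 + 1/7·120/343 + 1/7·15/49 = 1254/2401
E[N_4] = m(4) = 1254/2401

1254/2401


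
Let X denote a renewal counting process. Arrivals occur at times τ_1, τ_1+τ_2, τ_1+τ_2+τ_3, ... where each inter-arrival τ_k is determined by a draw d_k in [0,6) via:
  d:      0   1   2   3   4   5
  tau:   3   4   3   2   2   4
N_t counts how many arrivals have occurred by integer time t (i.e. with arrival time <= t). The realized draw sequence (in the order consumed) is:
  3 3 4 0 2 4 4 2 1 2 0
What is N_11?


draw d_1=3: τ_1=2, arrival time A_1=2
draw d_2=3: τ_2=2, arrival time A_2=4
draw d_3=4: τ_3=2, arrival time A_3=6
draw d_4=0: τ_4=3, arrival time A_4=9
draw d_5=2: τ_5=3, arrival time A_5=12
draw d_6=4: τ_6=2, arrival time A_6=14
draw d_7=4: τ_7=2, arrival time A_7=16
draw d_8=2: τ_8=3, arrival time A_8=19
draw d_9=1: τ_9=4, arrival time A_9=23
draw d_10=2: τ_10=3, arrival time A_10=26
draw d_11=0: τ_11=3, arrival time A_11=29
N_t over t=0..11: 0:0 1:0 2:1 3:1 4:2 5:2 6:3 7:3 8:3 9:4 10:4 11:4

4


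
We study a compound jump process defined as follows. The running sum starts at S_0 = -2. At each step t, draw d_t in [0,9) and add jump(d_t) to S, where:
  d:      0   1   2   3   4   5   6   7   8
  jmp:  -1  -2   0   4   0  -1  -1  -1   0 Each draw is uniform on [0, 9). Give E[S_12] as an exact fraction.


Outcome values over d=0..8: [-1, -2, 0, 4, 0, -1, -1, -1, 0]
Σy = -2, Σy² = 24, M = 9
μ = -2/9 = -2/9,  σ² = 24/9 − (-2/9)² = 212/81
E[S_12] = -2 + 12·(-2/9) = -14/3

-14/3


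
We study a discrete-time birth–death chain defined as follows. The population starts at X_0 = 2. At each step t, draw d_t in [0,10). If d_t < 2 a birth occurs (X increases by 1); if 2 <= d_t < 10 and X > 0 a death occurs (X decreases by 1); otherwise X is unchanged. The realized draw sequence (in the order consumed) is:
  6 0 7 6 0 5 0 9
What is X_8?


0

t=0: X=2, d=6 → death, X_1=1
t=1: X=1, d=0 → birth, X_2=2
t=2: X=2, d=7 → death, X_3=1
t=3: X=1, d=6 → death, X_4=0
t=4: X=0, d=0 → birth, X_5=1
t=5: X=1, d=5 → death, X_6=0
t=6: X=0, d=0 → birth, X_7=1
t=7: X=1, d=9 → death, X_8=0


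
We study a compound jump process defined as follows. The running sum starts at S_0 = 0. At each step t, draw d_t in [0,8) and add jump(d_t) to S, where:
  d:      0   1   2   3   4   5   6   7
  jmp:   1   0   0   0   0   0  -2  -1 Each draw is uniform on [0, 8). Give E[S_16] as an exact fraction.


Outcome values over d=0..7: [1, 0, 0, 0, 0, 0, -2, -1]
Σy = -2, Σy² = 6, M = 8
μ = -2/8 = -1/4,  σ² = 6/8 − (-1/4)² = 11/16
E[S_16] = 0 + 16·(-1/4) = -4

-4


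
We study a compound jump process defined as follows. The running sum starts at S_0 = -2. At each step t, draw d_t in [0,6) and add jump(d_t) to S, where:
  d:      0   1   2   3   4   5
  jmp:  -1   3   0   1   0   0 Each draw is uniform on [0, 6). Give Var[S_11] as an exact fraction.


209/12

Outcome values over d=0..5: [-1, 3, 0, 1, 0, 0]
Σy = 3, Σy² = 11, M = 6
μ = 3/6 = 1/2,  σ² = 11/6 − (1/2)² = 19/12
Independent increments: Var[S_11] = 11·σ² = 11·(19/12) = 209/12


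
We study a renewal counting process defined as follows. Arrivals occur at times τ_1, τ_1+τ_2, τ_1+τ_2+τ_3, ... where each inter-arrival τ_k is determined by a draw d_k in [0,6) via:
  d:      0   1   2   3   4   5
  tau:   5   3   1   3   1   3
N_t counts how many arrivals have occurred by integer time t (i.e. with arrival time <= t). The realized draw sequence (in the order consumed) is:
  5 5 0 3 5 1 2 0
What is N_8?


2

draw d_1=5: τ_1=3, arrival time A_1=3
draw d_2=5: τ_2=3, arrival time A_2=6
draw d_3=0: τ_3=5, arrival time A_3=11
draw d_4=3: τ_4=3, arrival time A_4=14
draw d_5=5: τ_5=3, arrival time A_5=17
draw d_6=1: τ_6=3, arrival time A_6=20
draw d_7=2: τ_7=1, arrival time A_7=21
draw d_8=0: τ_8=5, arrival time A_8=26
N_t over t=0..8: 0:0 1:0 2:0 3:1 4:1 5:1 6:2 7:2 8:2


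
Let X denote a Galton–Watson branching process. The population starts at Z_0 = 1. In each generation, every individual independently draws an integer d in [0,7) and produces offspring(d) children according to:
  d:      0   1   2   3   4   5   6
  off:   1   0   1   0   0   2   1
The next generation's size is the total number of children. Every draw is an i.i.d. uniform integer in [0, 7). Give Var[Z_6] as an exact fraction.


Outcome values over d=0..6: [1, 0, 1, 0, 0, 2, 1]
Σy = 5, Σy² = 7, M = 7
μ = 5/7 = 5/7,  σ² = 7/7 − (5/7)² = 24/49
V_0 = 0, E_0 = 1
V_1 = 24/49·E_0 + (5/7)²·V_0 = 24/49;  E_1 = 5/7
V_2 = 24/49·E_1 + (5/7)²·V_1 = 1440/2401;  E_2 = 25/49
V_3 = 24/49·E_2 + (5/7)²·V_2 = 65400/117649;  E_3 = 125/343
V_4 = 24/49·E_3 + (5/7)²·V_3 = 2664000/5764801;  E_4 = 625/2401
V_5 = 24/49·E_4 + (5/7)²·V_4 = 102615000/282475249;  E_5 = 3125/16807
V_6 = 24/49·E_5 + (5/7)²·V_5 = 3825900000/13841287201;  E_6 = 15625/117649

3825900000/13841287201


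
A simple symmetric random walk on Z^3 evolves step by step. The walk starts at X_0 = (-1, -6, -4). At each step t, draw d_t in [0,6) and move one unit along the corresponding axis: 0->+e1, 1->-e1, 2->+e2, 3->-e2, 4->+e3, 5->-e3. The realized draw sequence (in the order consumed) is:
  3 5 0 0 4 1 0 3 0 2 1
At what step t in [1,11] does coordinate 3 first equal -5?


2

t=0: X=(-1, -6, -4), d=3 → -e2, X_1=(-1, -7, -4)
t=1: X=(-1, -7, -4), d=5 → -e3, X_2=(-1, -7, -5)
t=2: X=(-1, -7, -5), d=0 → +e1, X_3=(0, -7, -5)
t=3: X=(0, -7, -5), d=0 → +e1, X_4=(1, -7, -5)
t=4: X=(1, -7, -5), d=4 → +e3, X_5=(1, -7, -4)
t=5: X=(1, -7, -4), d=1 → -e1, X_6=(0, -7, -4)
t=6: X=(0, -7, -4), d=0 → +e1, X_7=(1, -7, -4)
t=7: X=(1, -7, -4), d=3 → -e2, X_8=(1, -8, -4)
t=8: X=(1, -8, -4), d=0 → +e1, X_9=(2, -8, -4)
t=9: X=(2, -8, -4), d=2 → +e2, X_10=(2, -7, -4)
t=10: X=(2, -7, -4), d=1 → -e1, X_11=(1, -7, -4)


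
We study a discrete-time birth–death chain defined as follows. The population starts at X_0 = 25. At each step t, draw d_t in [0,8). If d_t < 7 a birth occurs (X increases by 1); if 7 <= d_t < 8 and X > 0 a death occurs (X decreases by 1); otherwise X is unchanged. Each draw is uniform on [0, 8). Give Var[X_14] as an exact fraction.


49/8

X can drop by at most 1 per step and X_0 = 25 > T = 14, so X_t >= 25 − t >= 11 > 0 for every t <= 14: the floor at 0 (the 'and X > 0' condition) never binds. Hence X_14 = X_0 + Σ_{t<14} Y_t with i.i.d. increments Y_t = y(d_t) ∈ {+1, −1, 0}.
Outcome values over d=0..7: [1, 1, 1, 1, 1, 1, 1, -1]
Σy = 6, Σy² = 8, M = 8
μ = 6/8 = 3/4,  σ² = 8/8 − (3/4)² = 7/16
Independent increments: Var[X_14] = 14·σ² = 14·(7/16) = 49/8


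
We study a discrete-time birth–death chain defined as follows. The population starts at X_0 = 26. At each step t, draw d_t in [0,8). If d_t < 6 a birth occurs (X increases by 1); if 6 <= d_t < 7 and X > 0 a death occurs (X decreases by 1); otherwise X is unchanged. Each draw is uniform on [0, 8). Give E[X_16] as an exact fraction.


X can drop by at most 1 per step and X_0 = 26 > T = 16, so X_t >= 26 − t >= 10 > 0 for every t <= 16: the floor at 0 (the 'and X > 0' condition) never binds. Hence X_16 = X_0 + Σ_{t<16} Y_t with i.i.d. increments Y_t = y(d_t) ∈ {+1, −1, 0}.
Outcome values over d=0..7: [1, 1, 1, 1, 1, 1, -1, 0]
Σy = 5, Σy² = 7, M = 8
μ = 5/8 = 5/8,  σ² = 7/8 − (5/8)² = 31/64
E[X_16] = 26 + 16·(5/8) = 36

36


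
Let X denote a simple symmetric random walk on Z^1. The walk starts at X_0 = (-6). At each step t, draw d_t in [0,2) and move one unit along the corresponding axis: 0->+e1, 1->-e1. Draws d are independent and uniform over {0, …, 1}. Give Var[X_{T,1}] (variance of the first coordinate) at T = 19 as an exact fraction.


19

Outcome values over d=0..1: [1, -1]
Σy = 0, Σy² = 2, M = 2
μ = 0/2 = 0,  σ² = 2/2 − (0)² = 1
Independent increments: Var[X_19] = 19·σ² = 19·(1) = 19


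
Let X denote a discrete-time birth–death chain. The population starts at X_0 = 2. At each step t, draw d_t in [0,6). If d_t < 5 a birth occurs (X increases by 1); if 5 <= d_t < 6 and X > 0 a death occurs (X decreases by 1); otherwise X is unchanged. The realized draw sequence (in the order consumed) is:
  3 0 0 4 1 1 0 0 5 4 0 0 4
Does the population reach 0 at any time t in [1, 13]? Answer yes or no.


no

t=0: X=2, d=3 → birth, X_1=3
t=1: X=3, d=0 → birth, X_2=4
t=2: X=4, d=0 → birth, X_3=5
t=3: X=5, d=4 → birth, X_4=6
t=4: X=6, d=1 → birth, X_5=7
t=5: X=7, d=1 → birth, X_6=8
t=6: X=8, d=0 → birth, X_7=9
t=7: X=9, d=0 → birth, X_8=10
t=8: X=10, d=5 → death, X_9=9
t=9: X=9, d=4 → birth, X_10=10
t=10: X=10, d=0 → birth, X_11=11
t=11: X=11, d=0 → birth, X_12=12
t=12: X=12, d=4 → birth, X_13=13


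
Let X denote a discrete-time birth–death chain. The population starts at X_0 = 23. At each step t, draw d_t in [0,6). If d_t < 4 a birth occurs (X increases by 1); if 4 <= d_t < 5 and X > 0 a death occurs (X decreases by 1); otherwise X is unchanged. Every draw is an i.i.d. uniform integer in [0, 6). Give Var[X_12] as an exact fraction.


7

X can drop by at most 1 per step and X_0 = 23 > T = 12, so X_t >= 23 − t >= 11 > 0 for every t <= 12: the floor at 0 (the 'and X > 0' condition) never binds. Hence X_12 = X_0 + Σ_{t<12} Y_t with i.i.d. increments Y_t = y(d_t) ∈ {+1, −1, 0}.
Outcome values over d=0..5: [1, 1, 1, 1, -1, 0]
Σy = 3, Σy² = 5, M = 6
μ = 3/6 = 1/2,  σ² = 5/6 − (1/2)² = 7/12
Independent increments: Var[X_12] = 12·σ² = 12·(7/12) = 7


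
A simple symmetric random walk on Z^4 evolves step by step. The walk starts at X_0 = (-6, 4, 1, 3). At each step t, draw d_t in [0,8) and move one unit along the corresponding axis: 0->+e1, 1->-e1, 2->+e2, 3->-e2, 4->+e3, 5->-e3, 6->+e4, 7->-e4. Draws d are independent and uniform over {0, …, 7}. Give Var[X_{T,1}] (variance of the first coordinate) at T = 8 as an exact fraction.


Outcome values over d=0..7: [1, -1, 0, 0, 0, 0, 0, 0]
Σy = 0, Σy² = 2, M = 8
μ = 0/8 = 0,  σ² = 2/8 − (0)² = 1/4
Independent increments: Var[X_8] = 8·σ² = 8·(1/4) = 2

2


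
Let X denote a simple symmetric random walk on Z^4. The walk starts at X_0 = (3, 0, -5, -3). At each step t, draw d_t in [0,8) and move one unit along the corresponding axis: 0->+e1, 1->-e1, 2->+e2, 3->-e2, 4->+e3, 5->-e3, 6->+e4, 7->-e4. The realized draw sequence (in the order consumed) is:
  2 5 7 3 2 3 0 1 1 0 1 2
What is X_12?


(2, 1, -6, -4)

t=0: X=(3, 0, -5, -3), d=2 → +e2, X_1=(3, 1, -5, -3)
t=1: X=(3, 1, -5, -3), d=5 → -e3, X_2=(3, 1, -6, -3)
t=2: X=(3, 1, -6, -3), d=7 → -e4, X_3=(3, 1, -6, -4)
t=3: X=(3, 1, -6, -4), d=3 → -e2, X_4=(3, 0, -6, -4)
t=4: X=(3, 0, -6, -4), d=2 → +e2, X_5=(3, 1, -6, -4)
t=5: X=(3, 1, -6, -4), d=3 → -e2, X_6=(3, 0, -6, -4)
t=6: X=(3, 0, -6, -4), d=0 → +e1, X_7=(4, 0, -6, -4)
t=7: X=(4, 0, -6, -4), d=1 → -e1, X_8=(3, 0, -6, -4)
t=8: X=(3, 0, -6, -4), d=1 → -e1, X_9=(2, 0, -6, -4)
t=9: X=(2, 0, -6, -4), d=0 → +e1, X_10=(3, 0, -6, -4)
t=10: X=(3, 0, -6, -4), d=1 → -e1, X_11=(2, 0, -6, -4)
t=11: X=(2, 0, -6, -4), d=2 → +e2, X_12=(2, 1, -6, -4)


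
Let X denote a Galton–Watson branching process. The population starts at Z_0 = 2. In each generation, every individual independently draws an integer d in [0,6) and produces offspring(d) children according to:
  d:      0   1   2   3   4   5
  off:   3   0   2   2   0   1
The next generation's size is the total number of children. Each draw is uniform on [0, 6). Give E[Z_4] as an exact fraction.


Outcome values over d=0..5: [3, 0, 2, 2, 0, 1]
Σy = 8, Σy² = 18, M = 6
μ = 8/6 = 4/3,  σ² = 18/6 − (4/3)² = 11/9
E[Z_0] = 2
E[Z_1] = 4/3·E[Z_0] = 8/3
E[Z_2] = 4/3·E[Z_1] = 32/9
E[Z_3] = 4/3·E[Z_2] = 128/27
E[Z_4] = 4/3·E[Z_3] = 512/81

512/81


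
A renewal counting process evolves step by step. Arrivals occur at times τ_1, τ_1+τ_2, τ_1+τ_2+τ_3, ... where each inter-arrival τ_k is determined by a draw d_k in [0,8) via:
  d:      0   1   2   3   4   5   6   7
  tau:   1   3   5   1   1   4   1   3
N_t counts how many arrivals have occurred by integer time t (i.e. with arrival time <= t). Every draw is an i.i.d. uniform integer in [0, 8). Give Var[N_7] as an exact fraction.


Inter-arrival values over d=0..7: [1, 3, 5, 1, 1, 4, 1, 3]
Each d has probability 1/8, so the pmf of τ is: f(1) = 1/2, f(3) = 1/4, f(4) = 1/8, f(5) = 1/8
Let p_n(j) = P(N_n = j), with p_0 = [1]. Condition on τ_1: p_n(0) = P(τ > n), and for j >= 1, p_n(j) = Σ_{k<=n} f(k)·p_{n−k}(j−1)
p_1 = [1/2, 1/2]  (j = 0..1)
p_2 = [1/2, 1/4, 1/4]  (j = 0..2)
p_3 = [1/4, 1/2, 1/8, 1/8]  (j = 0..3)
p_4 = [1/8, 3/8, 3/8, 1/16, 1/16]  (j = 0..4)
p_5 = [0, 3/8, 5/16, 1/4, 1/32, 1/32]  (j = 0..5)
p_6 = [0, 3/16, 13/32, 7/32, 5/32, 1/64, 1/64]  (j = 0..6)
p_7 = [0, 1/8, 9/32, 11/32, 9/64, 3/32, 1/128, 1/128]  (j = 0..7)
E[N_7] = Σ j·p_7(j) = 365/128;  E[N_7²] = Σ j²·p_7(j) = 1229/128
Var[N_7] = 1229/128 − (365/128)² = 24087/16384

24087/16384


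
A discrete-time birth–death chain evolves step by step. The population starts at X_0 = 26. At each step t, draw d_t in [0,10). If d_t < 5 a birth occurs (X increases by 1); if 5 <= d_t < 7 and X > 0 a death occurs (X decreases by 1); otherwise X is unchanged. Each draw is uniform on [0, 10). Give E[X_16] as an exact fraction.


X can drop by at most 1 per step and X_0 = 26 > T = 16, so X_t >= 26 − t >= 10 > 0 for every t <= 16: the floor at 0 (the 'and X > 0' condition) never binds. Hence X_16 = X_0 + Σ_{t<16} Y_t with i.i.d. increments Y_t = y(d_t) ∈ {+1, −1, 0}.
Outcome values over d=0..9: [1, 1, 1, 1, 1, -1, -1, 0, 0, 0]
Σy = 3, Σy² = 7, M = 10
μ = 3/10 = 3/10,  σ² = 7/10 − (3/10)² = 61/100
E[X_16] = 26 + 16·(3/10) = 154/5

154/5


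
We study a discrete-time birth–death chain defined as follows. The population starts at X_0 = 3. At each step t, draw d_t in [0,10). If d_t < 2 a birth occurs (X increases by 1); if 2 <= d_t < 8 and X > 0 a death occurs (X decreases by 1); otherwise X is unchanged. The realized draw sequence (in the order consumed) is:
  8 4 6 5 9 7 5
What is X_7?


t=0: X=3, d=8 → hold, X_1=3
t=1: X=3, d=4 → death, X_2=2
t=2: X=2, d=6 → death, X_3=1
t=3: X=1, d=5 → death, X_4=0
t=4: X=0, d=9 → hold, X_5=0
t=5: X=0, d=7 → hold, X_6=0
t=6: X=0, d=5 → hold, X_7=0

0


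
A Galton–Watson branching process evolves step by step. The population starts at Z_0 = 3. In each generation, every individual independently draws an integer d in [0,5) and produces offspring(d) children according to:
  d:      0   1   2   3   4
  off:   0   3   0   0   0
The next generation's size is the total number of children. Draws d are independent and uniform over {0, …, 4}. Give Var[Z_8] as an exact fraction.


Outcome values over d=0..4: [0, 3, 0, 0, 0]
Σy = 3, Σy² = 9, M = 5
μ = 3/5 = 3/5,  σ² = 9/5 − (3/5)² = 36/25
V_0 = 0, E_0 = 3
V_1 = 36/25·E_0 + (3/5)²·V_0 = 108/25;  E_1 = 9/5
V_2 = 36/25·E_1 + (3/5)²·V_1 = 2592/625;  E_2 = 27/25
V_3 = 36/25·E_2 + (3/5)²·V_2 = 47628/15625;  E_3 = 81/125
V_4 = 36/25·E_3 + (3/5)²·V_3 = 793152/390625;  E_4 = 243/625
V_5 = 36/25·E_4 + (3/5)²·V_4 = 12605868/9765625;  E_5 = 729/3125
V_6 = 36/25·E_5 + (3/5)²·V_5 = 195465312/244140625;  E_6 = 2187/15625
V_7 = 36/25·E_6 + (3/5)²·V_6 = 2989375308/6103515625;  E_7 = 6561/78125
V_8 = 36/25·E_7 + (3/5)²·V_7 = 45357190272/152587890625;  E_8 = 19683/390625

45357190272/152587890625


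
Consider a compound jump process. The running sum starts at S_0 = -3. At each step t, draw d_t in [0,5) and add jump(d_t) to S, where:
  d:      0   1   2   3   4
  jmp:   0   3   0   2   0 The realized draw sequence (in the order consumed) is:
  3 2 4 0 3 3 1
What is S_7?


6

t=0: S=-3, d=3, jump=2, S_1=-1
t=1: S=-1, d=2, jump=0, S_2=-1
t=2: S=-1, d=4, jump=0, S_3=-1
t=3: S=-1, d=0, jump=0, S_4=-1
t=4: S=-1, d=3, jump=2, S_5=1
t=5: S=1, d=3, jump=2, S_6=3
t=6: S=3, d=1, jump=3, S_7=6


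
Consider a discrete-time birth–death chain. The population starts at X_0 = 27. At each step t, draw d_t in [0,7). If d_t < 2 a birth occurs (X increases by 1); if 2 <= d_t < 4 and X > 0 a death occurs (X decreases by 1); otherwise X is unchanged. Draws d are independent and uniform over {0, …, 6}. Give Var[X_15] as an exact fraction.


X can drop by at most 1 per step and X_0 = 27 > T = 15, so X_t >= 27 − t >= 12 > 0 for every t <= 15: the floor at 0 (the 'and X > 0' condition) never binds. Hence X_15 = X_0 + Σ_{t<15} Y_t with i.i.d. increments Y_t = y(d_t) ∈ {+1, −1, 0}.
Outcome values over d=0..6: [1, 1, -1, -1, 0, 0, 0]
Σy = 0, Σy² = 4, M = 7
μ = 0/7 = 0,  σ² = 4/7 − (0)² = 4/7
Independent increments: Var[X_15] = 15·σ² = 15·(4/7) = 60/7

60/7


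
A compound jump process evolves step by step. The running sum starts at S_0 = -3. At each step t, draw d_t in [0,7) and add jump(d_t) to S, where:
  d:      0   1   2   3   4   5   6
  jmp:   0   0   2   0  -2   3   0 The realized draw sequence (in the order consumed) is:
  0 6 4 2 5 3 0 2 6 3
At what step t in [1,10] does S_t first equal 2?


t=0: S=-3, d=0, jump=0, S_1=-3
t=1: S=-3, d=6, jump=0, S_2=-3
t=2: S=-3, d=4, jump=-2, S_3=-5
t=3: S=-5, d=2, jump=2, S_4=-3
t=4: S=-3, d=5, jump=3, S_5=0
t=5: S=0, d=3, jump=0, S_6=0
t=6: S=0, d=0, jump=0, S_7=0
t=7: S=0, d=2, jump=2, S_8=2
t=8: S=2, d=6, jump=0, S_9=2
t=9: S=2, d=3, jump=0, S_10=2

8


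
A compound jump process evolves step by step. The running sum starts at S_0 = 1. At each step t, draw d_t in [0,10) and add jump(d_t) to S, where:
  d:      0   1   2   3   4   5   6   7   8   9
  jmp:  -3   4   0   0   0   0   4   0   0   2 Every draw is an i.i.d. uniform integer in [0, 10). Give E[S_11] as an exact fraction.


87/10

Outcome values over d=0..9: [-3, 4, 0, 0, 0, 0, 4, 0, 0, 2]
Σy = 7, Σy² = 45, M = 10
μ = 7/10 = 7/10,  σ² = 45/10 − (7/10)² = 401/100
E[S_11] = 1 + 11·(7/10) = 87/10


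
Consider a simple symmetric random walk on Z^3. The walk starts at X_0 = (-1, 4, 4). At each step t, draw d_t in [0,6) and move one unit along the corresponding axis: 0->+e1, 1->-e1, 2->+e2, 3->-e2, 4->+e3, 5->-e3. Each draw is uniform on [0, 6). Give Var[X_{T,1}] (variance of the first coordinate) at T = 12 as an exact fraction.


4

Outcome values over d=0..5: [1, -1, 0, 0, 0, 0]
Σy = 0, Σy² = 2, M = 6
μ = 0/6 = 0,  σ² = 2/6 − (0)² = 1/3
Independent increments: Var[X_12] = 12·σ² = 12·(1/3) = 4


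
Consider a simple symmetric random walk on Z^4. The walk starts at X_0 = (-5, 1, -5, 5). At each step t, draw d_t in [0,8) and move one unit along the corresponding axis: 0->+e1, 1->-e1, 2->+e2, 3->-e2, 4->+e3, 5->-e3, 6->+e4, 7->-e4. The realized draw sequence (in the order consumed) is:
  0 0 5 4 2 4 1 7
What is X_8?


(-4, 2, -4, 4)

t=0: X=(-5, 1, -5, 5), d=0 → +e1, X_1=(-4, 1, -5, 5)
t=1: X=(-4, 1, -5, 5), d=0 → +e1, X_2=(-3, 1, -5, 5)
t=2: X=(-3, 1, -5, 5), d=5 → -e3, X_3=(-3, 1, -6, 5)
t=3: X=(-3, 1, -6, 5), d=4 → +e3, X_4=(-3, 1, -5, 5)
t=4: X=(-3, 1, -5, 5), d=2 → +e2, X_5=(-3, 2, -5, 5)
t=5: X=(-3, 2, -5, 5), d=4 → +e3, X_6=(-3, 2, -4, 5)
t=6: X=(-3, 2, -4, 5), d=1 → -e1, X_7=(-4, 2, -4, 5)
t=7: X=(-4, 2, -4, 5), d=7 → -e4, X_8=(-4, 2, -4, 4)


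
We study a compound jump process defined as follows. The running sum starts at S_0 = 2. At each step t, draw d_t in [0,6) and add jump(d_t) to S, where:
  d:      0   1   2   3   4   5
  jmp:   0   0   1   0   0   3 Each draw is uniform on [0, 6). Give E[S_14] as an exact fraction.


Outcome values over d=0..5: [0, 0, 1, 0, 0, 3]
Σy = 4, Σy² = 10, M = 6
μ = 4/6 = 2/3,  σ² = 10/6 − (2/3)² = 11/9
E[S_14] = 2 + 14·(2/3) = 34/3

34/3


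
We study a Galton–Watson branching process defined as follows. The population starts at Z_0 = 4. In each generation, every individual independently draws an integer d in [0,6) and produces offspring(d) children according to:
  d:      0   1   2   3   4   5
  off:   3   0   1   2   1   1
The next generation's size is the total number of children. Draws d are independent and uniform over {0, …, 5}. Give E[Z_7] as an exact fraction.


Outcome values over d=0..5: [3, 0, 1, 2, 1, 1]
Σy = 8, Σy² = 16, M = 6
μ = 8/6 = 4/3,  σ² = 16/6 − (4/3)² = 8/9
E[Z_0] = 4
E[Z_1] = 4/3·E[Z_0] = 16/3
E[Z_2] = 4/3·E[Z_1] = 64/9
E[Z_3] = 4/3·E[Z_2] = 256/27
E[Z_4] = 4/3·E[Z_3] = 1024/81
E[Z_5] = 4/3·E[Z_4] = 4096/243
E[Z_6] = 4/3·E[Z_5] = 16384/729
E[Z_7] = 4/3·E[Z_6] = 65536/2187

65536/2187


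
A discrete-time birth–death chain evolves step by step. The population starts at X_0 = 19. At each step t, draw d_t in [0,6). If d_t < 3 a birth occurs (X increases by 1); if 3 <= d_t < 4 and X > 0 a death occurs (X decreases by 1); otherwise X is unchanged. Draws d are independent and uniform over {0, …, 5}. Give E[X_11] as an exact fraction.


X can drop by at most 1 per step and X_0 = 19 > T = 11, so X_t >= 19 − t >= 8 > 0 for every t <= 11: the floor at 0 (the 'and X > 0' condition) never binds. Hence X_11 = X_0 + Σ_{t<11} Y_t with i.i.d. increments Y_t = y(d_t) ∈ {+1, −1, 0}.
Outcome values over d=0..5: [1, 1, 1, -1, 0, 0]
Σy = 2, Σy² = 4, M = 6
μ = 2/6 = 1/3,  σ² = 4/6 − (1/3)² = 5/9
E[X_11] = 19 + 11·(1/3) = 68/3

68/3


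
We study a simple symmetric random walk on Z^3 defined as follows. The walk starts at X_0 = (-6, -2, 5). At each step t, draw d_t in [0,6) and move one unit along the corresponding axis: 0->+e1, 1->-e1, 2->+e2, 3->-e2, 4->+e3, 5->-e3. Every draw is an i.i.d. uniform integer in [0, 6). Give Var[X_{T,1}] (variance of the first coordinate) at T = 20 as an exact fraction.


Outcome values over d=0..5: [1, -1, 0, 0, 0, 0]
Σy = 0, Σy² = 2, M = 6
μ = 0/6 = 0,  σ² = 2/6 − (0)² = 1/3
Independent increments: Var[X_20] = 20·σ² = 20·(1/3) = 20/3

20/3


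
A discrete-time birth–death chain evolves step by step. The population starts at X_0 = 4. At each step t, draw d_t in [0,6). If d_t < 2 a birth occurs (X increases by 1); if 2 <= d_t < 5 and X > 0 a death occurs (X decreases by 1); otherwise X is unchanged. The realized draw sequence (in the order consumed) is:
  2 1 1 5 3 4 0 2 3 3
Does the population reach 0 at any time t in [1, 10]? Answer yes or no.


t=0: X=4, d=2 → death, X_1=3
t=1: X=3, d=1 → birth, X_2=4
t=2: X=4, d=1 → birth, X_3=5
t=3: X=5, d=5 → hold, X_4=5
t=4: X=5, d=3 → death, X_5=4
t=5: X=4, d=4 → death, X_6=3
t=6: X=3, d=0 → birth, X_7=4
t=7: X=4, d=2 → death, X_8=3
t=8: X=3, d=3 → death, X_9=2
t=9: X=2, d=3 → death, X_10=1

no


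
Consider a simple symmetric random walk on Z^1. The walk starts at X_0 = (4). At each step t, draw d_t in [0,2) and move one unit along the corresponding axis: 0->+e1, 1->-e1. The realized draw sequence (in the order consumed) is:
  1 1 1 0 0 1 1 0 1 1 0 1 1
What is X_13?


(-1)

t=0: X=(4), d=1 → -e1, X_1=(3)
t=1: X=(3), d=1 → -e1, X_2=(2)
t=2: X=(2), d=1 → -e1, X_3=(1)
t=3: X=(1), d=0 → +e1, X_4=(2)
t=4: X=(2), d=0 → +e1, X_5=(3)
t=5: X=(3), d=1 → -e1, X_6=(2)
t=6: X=(2), d=1 → -e1, X_7=(1)
t=7: X=(1), d=0 → +e1, X_8=(2)
t=8: X=(2), d=1 → -e1, X_9=(1)
t=9: X=(1), d=1 → -e1, X_10=(0)
t=10: X=(0), d=0 → +e1, X_11=(1)
t=11: X=(1), d=1 → -e1, X_12=(0)
t=12: X=(0), d=1 → -e1, X_13=(-1)


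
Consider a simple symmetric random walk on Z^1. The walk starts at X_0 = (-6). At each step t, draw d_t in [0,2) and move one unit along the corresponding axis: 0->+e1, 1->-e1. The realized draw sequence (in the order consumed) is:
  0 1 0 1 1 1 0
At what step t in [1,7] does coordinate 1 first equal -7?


5

t=0: X=(-6), d=0 → +e1, X_1=(-5)
t=1: X=(-5), d=1 → -e1, X_2=(-6)
t=2: X=(-6), d=0 → +e1, X_3=(-5)
t=3: X=(-5), d=1 → -e1, X_4=(-6)
t=4: X=(-6), d=1 → -e1, X_5=(-7)
t=5: X=(-7), d=1 → -e1, X_6=(-8)
t=6: X=(-8), d=0 → +e1, X_7=(-7)


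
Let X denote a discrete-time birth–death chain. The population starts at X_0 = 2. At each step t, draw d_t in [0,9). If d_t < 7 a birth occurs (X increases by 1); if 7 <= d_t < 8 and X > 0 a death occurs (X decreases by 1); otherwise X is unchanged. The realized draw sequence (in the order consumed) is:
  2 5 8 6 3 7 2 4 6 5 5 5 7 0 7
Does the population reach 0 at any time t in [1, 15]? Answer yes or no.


no

t=0: X=2, d=2 → birth, X_1=3
t=1: X=3, d=5 → birth, X_2=4
t=2: X=4, d=8 → hold, X_3=4
t=3: X=4, d=6 → birth, X_4=5
t=4: X=5, d=3 → birth, X_5=6
t=5: X=6, d=7 → death, X_6=5
t=6: X=5, d=2 → birth, X_7=6
t=7: X=6, d=4 → birth, X_8=7
t=8: X=7, d=6 → birth, X_9=8
t=9: X=8, d=5 → birth, X_10=9
t=10: X=9, d=5 → birth, X_11=10
t=11: X=10, d=5 → birth, X_12=11
t=12: X=11, d=7 → death, X_13=10
t=13: X=10, d=0 → birth, X_14=11
t=14: X=11, d=7 → death, X_15=10


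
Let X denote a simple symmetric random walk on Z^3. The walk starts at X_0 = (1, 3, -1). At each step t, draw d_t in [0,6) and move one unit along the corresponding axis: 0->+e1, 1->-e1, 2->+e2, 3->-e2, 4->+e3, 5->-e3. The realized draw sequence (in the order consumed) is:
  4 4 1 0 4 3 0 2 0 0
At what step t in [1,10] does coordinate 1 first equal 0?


3

t=0: X=(1, 3, -1), d=4 → +e3, X_1=(1, 3, 0)
t=1: X=(1, 3, 0), d=4 → +e3, X_2=(1, 3, 1)
t=2: X=(1, 3, 1), d=1 → -e1, X_3=(0, 3, 1)
t=3: X=(0, 3, 1), d=0 → +e1, X_4=(1, 3, 1)
t=4: X=(1, 3, 1), d=4 → +e3, X_5=(1, 3, 2)
t=5: X=(1, 3, 2), d=3 → -e2, X_6=(1, 2, 2)
t=6: X=(1, 2, 2), d=0 → +e1, X_7=(2, 2, 2)
t=7: X=(2, 2, 2), d=2 → +e2, X_8=(2, 3, 2)
t=8: X=(2, 3, 2), d=0 → +e1, X_9=(3, 3, 2)
t=9: X=(3, 3, 2), d=0 → +e1, X_10=(4, 3, 2)


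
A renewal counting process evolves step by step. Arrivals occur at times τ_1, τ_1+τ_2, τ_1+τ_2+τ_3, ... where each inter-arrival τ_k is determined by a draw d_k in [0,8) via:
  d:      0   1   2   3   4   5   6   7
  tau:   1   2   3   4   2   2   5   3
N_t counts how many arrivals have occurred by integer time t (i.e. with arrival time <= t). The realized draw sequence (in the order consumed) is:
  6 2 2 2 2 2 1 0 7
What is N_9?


2

draw d_1=6: τ_1=5, arrival time A_1=5
draw d_2=2: τ_2=3, arrival time A_2=8
draw d_3=2: τ_3=3, arrival time A_3=11
draw d_4=2: τ_4=3, arrival time A_4=14
draw d_5=2: τ_5=3, arrival time A_5=17
draw d_6=2: τ_6=3, arrival time A_6=20
draw d_7=1: τ_7=2, arrival time A_7=22
draw d_8=0: τ_8=1, arrival time A_8=23
draw d_9=7: τ_9=3, arrival time A_9=26
N_t over t=0..9: 0:0 1:0 2:0 3:0 4:0 5:1 6:1 7:1 8:2 9:2


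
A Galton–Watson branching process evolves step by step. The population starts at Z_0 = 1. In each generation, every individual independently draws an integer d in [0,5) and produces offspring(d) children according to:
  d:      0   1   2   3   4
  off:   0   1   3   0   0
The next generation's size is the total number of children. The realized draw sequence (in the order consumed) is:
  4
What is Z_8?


0

gen 0: Z_0=1, draws=[4], offspring=[0], Z_1=0
gen 1: Z_1=0, draws=[], offspring=[], Z_2=0
gen 2: Z_2=0, draws=[], offspring=[], Z_3=0
gen 3: Z_3=0, draws=[], offspring=[], Z_4=0
gen 4: Z_4=0, draws=[], offspring=[], Z_5=0
gen 5: Z_5=0, draws=[], offspring=[], Z_6=0
gen 6: Z_6=0, draws=[], offspring=[], Z_7=0
gen 7: Z_7=0, draws=[], offspring=[], Z_8=0


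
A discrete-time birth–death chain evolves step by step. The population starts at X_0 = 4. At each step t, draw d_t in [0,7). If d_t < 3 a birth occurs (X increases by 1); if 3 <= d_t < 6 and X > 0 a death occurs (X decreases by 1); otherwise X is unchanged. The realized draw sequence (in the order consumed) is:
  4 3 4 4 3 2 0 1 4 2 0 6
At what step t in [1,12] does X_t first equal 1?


t=0: X=4, d=4 → death, X_1=3
t=1: X=3, d=3 → death, X_2=2
t=2: X=2, d=4 → death, X_3=1
t=3: X=1, d=4 → death, X_4=0
t=4: X=0, d=3 → hold, X_5=0
t=5: X=0, d=2 → birth, X_6=1
t=6: X=1, d=0 → birth, X_7=2
t=7: X=2, d=1 → birth, X_8=3
t=8: X=3, d=4 → death, X_9=2
t=9: X=2, d=2 → birth, X_10=3
t=10: X=3, d=0 → birth, X_11=4
t=11: X=4, d=6 → hold, X_12=4

3


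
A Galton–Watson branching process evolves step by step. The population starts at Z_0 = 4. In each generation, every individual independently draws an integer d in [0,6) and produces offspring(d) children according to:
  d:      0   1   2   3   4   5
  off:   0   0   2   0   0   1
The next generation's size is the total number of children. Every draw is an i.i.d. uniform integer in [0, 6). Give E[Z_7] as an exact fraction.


Outcome values over d=0..5: [0, 0, 2, 0, 0, 1]
Σy = 3, Σy² = 5, M = 6
μ = 3/6 = 1/2,  σ² = 5/6 − (1/2)² = 7/12
E[Z_0] = 4
E[Z_1] = 1/2·E[Z_0] = 2
E[Z_2] = 1/2·E[Z_1] = 1
E[Z_3] = 1/2·E[Z_2] = 1/2
E[Z_4] = 1/2·E[Z_3] = 1/4
E[Z_5] = 1/2·E[Z_4] = 1/8
E[Z_6] = 1/2·E[Z_5] = 1/16
E[Z_7] = 1/2·E[Z_6] = 1/32

1/32


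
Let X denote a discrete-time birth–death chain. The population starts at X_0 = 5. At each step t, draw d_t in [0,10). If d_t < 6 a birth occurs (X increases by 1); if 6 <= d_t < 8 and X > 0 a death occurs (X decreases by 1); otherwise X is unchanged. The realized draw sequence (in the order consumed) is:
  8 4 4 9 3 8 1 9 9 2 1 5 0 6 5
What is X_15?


t=0: X=5, d=8 → hold, X_1=5
t=1: X=5, d=4 → birth, X_2=6
t=2: X=6, d=4 → birth, X_3=7
t=3: X=7, d=9 → hold, X_4=7
t=4: X=7, d=3 → birth, X_5=8
t=5: X=8, d=8 → hold, X_6=8
t=6: X=8, d=1 → birth, X_7=9
t=7: X=9, d=9 → hold, X_8=9
t=8: X=9, d=9 → hold, X_9=9
t=9: X=9, d=2 → birth, X_10=10
t=10: X=10, d=1 → birth, X_11=11
t=11: X=11, d=5 → birth, X_12=12
t=12: X=12, d=0 → birth, X_13=13
t=13: X=13, d=6 → death, X_14=12
t=14: X=12, d=5 → birth, X_15=13

13


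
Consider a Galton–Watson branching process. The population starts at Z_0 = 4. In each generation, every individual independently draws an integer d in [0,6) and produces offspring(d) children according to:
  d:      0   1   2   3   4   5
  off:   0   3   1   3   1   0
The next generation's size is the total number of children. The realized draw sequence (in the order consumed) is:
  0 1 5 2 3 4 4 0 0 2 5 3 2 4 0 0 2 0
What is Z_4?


2

gen 0: Z_0=4, draws=[0, 1, 5, 2], offspring=[0, 3, 0, 1], Z_1=4
gen 1: Z_1=4, draws=[3, 4, 4, 0], offspring=[3, 1, 1, 0], Z_2=5
gen 2: Z_2=5, draws=[0, 2, 5, 3, 2], offspring=[0, 1, 0, 3, 1], Z_3=5
gen 3: Z_3=5, draws=[4, 0, 0, 2, 0], offspring=[1, 0, 0, 1, 0], Z_4=2


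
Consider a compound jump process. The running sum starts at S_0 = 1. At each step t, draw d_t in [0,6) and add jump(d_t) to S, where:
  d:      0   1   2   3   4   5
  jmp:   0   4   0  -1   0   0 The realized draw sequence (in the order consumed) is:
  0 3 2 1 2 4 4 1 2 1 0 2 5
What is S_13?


12

t=0: S=1, d=0, jump=0, S_1=1
t=1: S=1, d=3, jump=-1, S_2=0
t=2: S=0, d=2, jump=0, S_3=0
t=3: S=0, d=1, jump=4, S_4=4
t=4: S=4, d=2, jump=0, S_5=4
t=5: S=4, d=4, jump=0, S_6=4
t=6: S=4, d=4, jump=0, S_7=4
t=7: S=4, d=1, jump=4, S_8=8
t=8: S=8, d=2, jump=0, S_9=8
t=9: S=8, d=1, jump=4, S_10=12
t=10: S=12, d=0, jump=0, S_11=12
t=11: S=12, d=2, jump=0, S_12=12
t=12: S=12, d=5, jump=0, S_13=12


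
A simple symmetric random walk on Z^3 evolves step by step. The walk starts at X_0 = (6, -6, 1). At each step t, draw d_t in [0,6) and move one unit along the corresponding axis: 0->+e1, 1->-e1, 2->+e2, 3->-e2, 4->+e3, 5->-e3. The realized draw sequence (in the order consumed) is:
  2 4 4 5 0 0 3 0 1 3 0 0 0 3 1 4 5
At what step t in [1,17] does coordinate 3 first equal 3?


3

t=0: X=(6, -6, 1), d=2 → +e2, X_1=(6, -5, 1)
t=1: X=(6, -5, 1), d=4 → +e3, X_2=(6, -5, 2)
t=2: X=(6, -5, 2), d=4 → +e3, X_3=(6, -5, 3)
t=3: X=(6, -5, 3), d=5 → -e3, X_4=(6, -5, 2)
t=4: X=(6, -5, 2), d=0 → +e1, X_5=(7, -5, 2)
t=5: X=(7, -5, 2), d=0 → +e1, X_6=(8, -5, 2)
t=6: X=(8, -5, 2), d=3 → -e2, X_7=(8, -6, 2)
t=7: X=(8, -6, 2), d=0 → +e1, X_8=(9, -6, 2)
t=8: X=(9, -6, 2), d=1 → -e1, X_9=(8, -6, 2)
t=9: X=(8, -6, 2), d=3 → -e2, X_10=(8, -7, 2)
t=10: X=(8, -7, 2), d=0 → +e1, X_11=(9, -7, 2)
t=11: X=(9, -7, 2), d=0 → +e1, X_12=(10, -7, 2)
t=12: X=(10, -7, 2), d=0 → +e1, X_13=(11, -7, 2)
t=13: X=(11, -7, 2), d=3 → -e2, X_14=(11, -8, 2)
t=14: X=(11, -8, 2), d=1 → -e1, X_15=(10, -8, 2)
t=15: X=(10, -8, 2), d=4 → +e3, X_16=(10, -8, 3)
t=16: X=(10, -8, 3), d=5 → -e3, X_17=(10, -8, 2)


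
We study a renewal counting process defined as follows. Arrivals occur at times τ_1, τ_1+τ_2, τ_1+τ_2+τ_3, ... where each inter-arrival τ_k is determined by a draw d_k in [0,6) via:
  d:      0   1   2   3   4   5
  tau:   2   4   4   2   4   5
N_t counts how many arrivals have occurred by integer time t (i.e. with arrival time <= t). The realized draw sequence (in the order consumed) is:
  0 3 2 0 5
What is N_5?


draw d_1=0: τ_1=2, arrival time A_1=2
draw d_2=3: τ_2=2, arrival time A_2=4
draw d_3=2: τ_3=4, arrival time A_3=8
draw d_4=0: τ_4=2, arrival time A_4=10
draw d_5=5: τ_5=5, arrival time A_5=15
N_t over t=0..5: 0:0 1:0 2:1 3:1 4:2 5:2

2


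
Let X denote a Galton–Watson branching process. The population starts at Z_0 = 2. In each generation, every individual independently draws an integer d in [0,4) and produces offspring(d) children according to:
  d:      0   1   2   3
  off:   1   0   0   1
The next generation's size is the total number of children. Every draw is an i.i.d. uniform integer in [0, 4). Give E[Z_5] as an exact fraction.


Outcome values over d=0..3: [1, 0, 0, 1]
Σy = 2, Σy² = 2, M = 4
μ = 2/4 = 1/2,  σ² = 2/4 − (1/2)² = 1/4
E[Z_0] = 2
E[Z_1] = 1/2·E[Z_0] = 1
E[Z_2] = 1/2·E[Z_1] = 1/2
E[Z_3] = 1/2·E[Z_2] = 1/4
E[Z_4] = 1/2·E[Z_3] = 1/8
E[Z_5] = 1/2·E[Z_4] = 1/16

1/16
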